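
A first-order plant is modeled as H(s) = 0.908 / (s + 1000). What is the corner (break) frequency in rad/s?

1000 rad/s

The single real pole at s = −1000 gives a corner at ω = 1000 rad/s.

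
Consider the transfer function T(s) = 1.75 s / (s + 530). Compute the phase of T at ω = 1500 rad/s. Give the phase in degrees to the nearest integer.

∠(j1500) = 90.00°
∠(j1500 + 530) = arctan(1500/530) = 70.54°
∠T(j1500) = 90.00° − 70.54° = 19.46°

19°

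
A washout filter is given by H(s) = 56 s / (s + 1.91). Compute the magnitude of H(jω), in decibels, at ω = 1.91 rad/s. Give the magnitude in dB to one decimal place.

|j1.91| = 1.91
|j1.91 + 1.91| = √(1.91² + 1.91²) = 2.701
|H(j1.91)| = 56 × 1.91 / 2.701 = 39.598
20 log₁₀(39.598) = 31.95 dB

32.0 dB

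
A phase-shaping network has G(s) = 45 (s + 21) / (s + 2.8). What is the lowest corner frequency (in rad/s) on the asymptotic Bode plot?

Break frequencies occur at each pole and zero magnitude: 2.8 rad/s, 21 rad/s.
The lowest is 2.8 rad/s.

2.8 rad/s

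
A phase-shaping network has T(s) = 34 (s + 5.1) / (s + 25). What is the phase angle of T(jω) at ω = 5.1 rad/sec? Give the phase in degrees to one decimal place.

∠(j5.1 + 5.1) = arctan(5.1/5.1) = 45.00°
∠(j5.1 + 25) = arctan(5.1/25) = 11.53°
∠T(j5.1) = 45.00° − 11.53° = 33.47°

33.5°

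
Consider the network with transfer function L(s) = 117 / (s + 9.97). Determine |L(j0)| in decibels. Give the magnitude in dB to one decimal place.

L(0) = 117 / 9.97 = 11.735
20 log₁₀(11.735) = 21.39 dB

21.4 dB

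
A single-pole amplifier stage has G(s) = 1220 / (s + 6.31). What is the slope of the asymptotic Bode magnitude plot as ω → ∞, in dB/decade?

-20 dB/decade

With 0 zeros and 1 pole, the high-frequency asymptotic slope is 20 × (0 − 1) = -20 dB/decade.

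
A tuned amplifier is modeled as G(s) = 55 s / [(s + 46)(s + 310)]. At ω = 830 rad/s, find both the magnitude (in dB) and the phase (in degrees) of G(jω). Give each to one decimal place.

|G| = -24.2 dB, ∠G = -66.3 deg

|j830| = 830
|j830 + 46| = √(830² + 46²) = 831.3
|j830 + 310| = √(830² + 310²) = 886
|G(j830)| = 55 × 830 / (831.3 × 886) = 0.061981
20 log₁₀(0.061981) = -24.15 dB
∠(j830) = 90.00°
∠(j830 + 46) = arctan(830/46) = 86.83°
∠(j830 + 310) = arctan(830/310) = 69.52°
∠G(j830) = 90.00° − (86.83° + 69.52°) = -66.35°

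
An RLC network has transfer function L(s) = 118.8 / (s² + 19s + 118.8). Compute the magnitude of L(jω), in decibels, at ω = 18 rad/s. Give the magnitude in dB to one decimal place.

-10.5 dB

|(j18)² + 19(j18) + 118.8| = |-205.2 + j342| = 398.8
|L(j18)| = 118.8 / 398.8 = 0.29787
20 log₁₀(0.29787) = -10.52 dB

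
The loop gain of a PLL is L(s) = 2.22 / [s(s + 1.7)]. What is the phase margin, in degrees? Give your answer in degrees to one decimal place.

Gain crossover: |L(jω)| = 1 at ω ≈ 1.1 rad/sec.
∠L(j1.1) = −90° − arctan(1.1/1.7) ≈ -122.84°
PM = 180° + (-122.84°) = 57.16°

57.2°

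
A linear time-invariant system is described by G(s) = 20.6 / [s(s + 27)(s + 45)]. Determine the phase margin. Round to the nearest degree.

Gain crossover: |G(jω)| = 1 at ω ≈ 0.017 rad/sec.
∠G(j0.017) = −90° − arctan(0.017/27) − arctan(0.017/45) ≈ -90.06°
PM = 180° + (-90.06°) = 89.94°

90°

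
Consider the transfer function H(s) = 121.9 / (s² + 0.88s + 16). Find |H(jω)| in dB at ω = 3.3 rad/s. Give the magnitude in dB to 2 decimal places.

|(j3.3)² + 0.88(j3.3) + 16| = |5.11 + j2.904| = 5.878
|H(j3.3)| = 121.9 / 5.878 = 20.74
20 log₁₀(20.74) = 26.336 dB

26.34 dB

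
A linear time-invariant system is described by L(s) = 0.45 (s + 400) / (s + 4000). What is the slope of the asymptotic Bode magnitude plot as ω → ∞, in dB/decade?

With 1 zero and 1 pole, the high-frequency asymptotic slope is 20 × (1 − 1) = 0 dB/decade.

0 dB/decade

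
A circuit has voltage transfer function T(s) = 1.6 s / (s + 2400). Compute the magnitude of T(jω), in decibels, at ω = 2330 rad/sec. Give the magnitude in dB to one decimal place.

0.9 dB

|j2330| = 2330
|j2330 + 2400| = √(2330² + 2400²) = 3345
|T(j2330)| = 1.6 × 2330 / 3345 = 1.1145
20 log₁₀(1.1145) = 0.94 dB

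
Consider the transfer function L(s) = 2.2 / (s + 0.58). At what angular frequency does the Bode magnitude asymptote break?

0.58 rad/s

The single real pole at s = −0.58 gives a corner at ω = 0.58 rad/s.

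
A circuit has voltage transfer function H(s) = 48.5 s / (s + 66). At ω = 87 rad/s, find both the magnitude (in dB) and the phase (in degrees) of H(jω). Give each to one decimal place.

|H| = 31.7 dB, ∠H = 37.2°

|j87| = 87
|j87 + 66| = √(87² + 66²) = 109.2
|H(j87)| = 48.5 × 87 / 109.2 = 38.64
20 log₁₀(38.64) = 31.74 dB
∠(j87) = 90.00°
∠(j87 + 66) = arctan(87/66) = 52.82°
∠H(j87) = 90.00° − 52.82° = 37.18°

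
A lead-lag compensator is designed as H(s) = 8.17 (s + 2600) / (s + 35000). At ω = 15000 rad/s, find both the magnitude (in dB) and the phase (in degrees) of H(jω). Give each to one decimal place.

|H| = 10.3 dB, ∠H = 57.0°

|j15000 + 2600| = √(15000² + 2600²) = 1.522e+04
|j15000 + 35000| = √(15000² + 35000²) = 3.808e+04
|H(j15000)| = 8.17 × 1.522e+04 / 3.808e+04 = 3.2663
20 log₁₀(3.2663) = 10.28 dB
∠(j15000 + 2600) = arctan(15000/2600) = 80.17°
∠(j15000 + 35000) = arctan(15000/35000) = 23.20°
∠H(j15000) = 80.17° − 23.20° = 56.97°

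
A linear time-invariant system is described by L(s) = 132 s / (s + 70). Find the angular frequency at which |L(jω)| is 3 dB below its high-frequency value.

For a single-pole high-pass, the −3 dB point is at the pole: ω = 70 rad/s.

70 rad/s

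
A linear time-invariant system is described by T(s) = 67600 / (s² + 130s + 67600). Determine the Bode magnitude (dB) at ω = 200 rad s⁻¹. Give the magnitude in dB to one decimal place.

5.0 dB

|(j200)² + 130(j200) + 67600| = |27600 + j26000| = 3.792e+04
|T(j200)| = 67600 / 3.792e+04 = 1.7828
20 log₁₀(1.7828) = 5.02 dB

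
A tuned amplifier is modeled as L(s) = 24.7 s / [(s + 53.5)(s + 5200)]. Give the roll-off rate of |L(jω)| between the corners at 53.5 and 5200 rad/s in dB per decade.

In this band the factors already past their corner are: 1 differentiator zero, pole at 53.5; net slope = 0 dB/decade.

0 dB/decade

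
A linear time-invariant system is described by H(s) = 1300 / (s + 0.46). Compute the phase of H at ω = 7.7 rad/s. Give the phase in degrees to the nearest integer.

-87°

∠(j7.7 + 0.46) = arctan(7.7/0.46) = 86.58°
∠H(j7.7) = −86.58° = -86.58°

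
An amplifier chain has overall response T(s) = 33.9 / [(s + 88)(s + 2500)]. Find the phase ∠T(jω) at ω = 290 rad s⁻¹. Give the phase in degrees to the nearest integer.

-80°

∠(j290 + 88) = arctan(290/88) = 73.12°
∠(j290 + 2500) = arctan(290/2500) = 6.62°
∠T(j290) = − (73.12° + 6.62°) = -79.74°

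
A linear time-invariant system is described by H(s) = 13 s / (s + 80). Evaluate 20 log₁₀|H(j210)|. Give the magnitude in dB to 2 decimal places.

21.69 dB

|j210| = 210
|j210 + 80| = √(210² + 80²) = 224.7
|H(j210)| = 13 × 210 / 224.7 = 12.148
20 log₁₀(12.148) = 21.690 dB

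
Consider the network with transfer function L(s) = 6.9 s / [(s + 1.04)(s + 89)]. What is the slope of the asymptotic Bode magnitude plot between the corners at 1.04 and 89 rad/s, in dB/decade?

In this band the factors already past their corner are: 1 differentiator zero, pole at 1.04; net slope = 0 dB/decade.

0 dB/decade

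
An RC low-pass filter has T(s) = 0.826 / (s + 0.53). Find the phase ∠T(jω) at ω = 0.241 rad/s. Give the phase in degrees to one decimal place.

-24.5 deg

∠(j0.241 + 0.53) = arctan(0.241/0.53) = 24.45°
∠T(j0.241) = −24.45° = -24.45°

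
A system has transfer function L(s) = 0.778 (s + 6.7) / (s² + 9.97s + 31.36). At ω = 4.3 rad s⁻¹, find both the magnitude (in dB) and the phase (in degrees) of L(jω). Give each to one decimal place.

|L| = -17.2 dB, ∠L = -40.6°

|j4.3 + 6.7| = √(4.3² + 6.7²) = 7.961
|(j4.3)² + 9.97(j4.3) + 31.36| = |12.87 + j42.871| = 44.76
|L(j4.3)| = 0.778 × 7.961 / 44.76 = 0.13837
20 log₁₀(0.13837) = -17.18 dB
∠(j4.3 + 6.7) = arctan(4.3/6.7) = 32.69°
∠[(j4.3)² + 9.97(j4.3) + 31.36] = ∠[12.87 + j42.871] = 73.29°
∠L(j4.3) = 32.69° − 73.29° = -40.60°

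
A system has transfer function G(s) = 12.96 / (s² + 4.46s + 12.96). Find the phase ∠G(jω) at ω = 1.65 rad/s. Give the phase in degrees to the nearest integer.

∠[(j1.65)² + 4.46(j1.65) + 12.96] = ∠[10.238 + j7.359] = 35.71°
∠G(j1.65) = −35.71° = -35.71°

-36 deg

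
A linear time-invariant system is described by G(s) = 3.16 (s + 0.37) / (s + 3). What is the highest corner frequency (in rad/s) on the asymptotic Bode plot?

3 rad/s

Break frequencies occur at each pole and zero magnitude: 0.37 rad/s, 3 rad/s.
The highest is 3 rad/s.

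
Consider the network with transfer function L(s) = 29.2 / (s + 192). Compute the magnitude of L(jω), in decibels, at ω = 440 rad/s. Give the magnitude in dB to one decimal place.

-24.3 dB

|j440 + 192| = √(440² + 192²) = 480.1
|L(j440)| = 29.2 / 480.1 = 0.060825
20 log₁₀(0.060825) = -24.32 dB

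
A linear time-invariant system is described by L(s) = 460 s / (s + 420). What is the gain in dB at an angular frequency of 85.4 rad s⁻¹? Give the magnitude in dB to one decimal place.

39.2 dB

|j85.4| = 85.4
|j85.4 + 420| = √(85.4² + 420²) = 428.6
|L(j85.4)| = 460 × 85.4 / 428.6 = 91.658
20 log₁₀(91.658) = 39.24 dB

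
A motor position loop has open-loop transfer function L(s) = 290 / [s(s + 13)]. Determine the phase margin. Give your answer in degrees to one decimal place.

Gain crossover: |L(jω)| = 1 at ω ≈ 14.7 rad/s.
∠L(j14.7) = −90° − arctan(14.7/13) ≈ -138.61°
PM = 180° + (-138.61°) = 41.39°

41.4°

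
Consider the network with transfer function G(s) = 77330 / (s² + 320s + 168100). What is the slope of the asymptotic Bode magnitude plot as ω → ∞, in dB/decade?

With 0 zeros and 2 poles, the high-frequency asymptotic slope is 20 × (0 − 2) = -40 dB/decade.

-40 dB/decade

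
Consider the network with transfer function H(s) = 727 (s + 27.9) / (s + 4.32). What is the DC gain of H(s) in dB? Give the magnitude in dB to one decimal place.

73.4 dB

H(0) = 727 × 27.9 / 4.32 = 4695.2
20 log₁₀(4695.2) = 73.43 dB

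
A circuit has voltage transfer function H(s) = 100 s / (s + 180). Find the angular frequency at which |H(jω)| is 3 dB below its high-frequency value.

For a single-pole high-pass, the −3 dB point is at the pole: ω = 180 rad/s.

180 rad/s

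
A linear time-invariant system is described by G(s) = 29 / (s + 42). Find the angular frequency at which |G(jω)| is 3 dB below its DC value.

42 rad/sec

For a single-pole low-pass, the −3 dB point is at the pole: ω = 42 rad/sec.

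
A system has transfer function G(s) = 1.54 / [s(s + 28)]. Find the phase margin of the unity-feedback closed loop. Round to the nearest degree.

Gain crossover: |G(jω)| = 1 at ω ≈ 0.055 rad/s.
∠G(j0.055) = −90° − arctan(0.055/28) ≈ -90.11°
PM = 180° + (-90.11°) = 89.89°

90°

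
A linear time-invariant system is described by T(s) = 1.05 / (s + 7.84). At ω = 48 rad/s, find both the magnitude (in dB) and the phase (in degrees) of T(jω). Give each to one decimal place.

|T| = -33.3 dB, ∠T = -80.7°

|j48 + 7.84| = √(48² + 7.84²) = 48.64
|T(j48)| = 1.05 / 48.64 = 0.021589
20 log₁₀(0.021589) = -33.32 dB
∠(j48 + 7.84) = arctan(48/7.84) = 80.72°
∠T(j48) = −80.72° = -80.72°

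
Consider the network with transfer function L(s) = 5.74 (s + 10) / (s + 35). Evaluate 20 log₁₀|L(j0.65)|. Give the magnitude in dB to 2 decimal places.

4.31 dB

|j0.65 + 10| = √(0.65² + 10²) = 10.02
|j0.65 + 35| = √(0.65² + 35²) = 35.01
|L(j0.65)| = 5.74 × 10.02 / 35.01 = 1.6432
20 log₁₀(1.6432) = 4.314 dB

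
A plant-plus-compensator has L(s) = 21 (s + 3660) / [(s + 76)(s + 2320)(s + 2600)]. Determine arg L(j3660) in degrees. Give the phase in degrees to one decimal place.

∠(j3660 + 3660) = arctan(3660/3660) = 45.00°
∠(j3660 + 76) = arctan(3660/76) = 88.81°
∠(j3660 + 2320) = arctan(3660/2320) = 57.63°
∠(j3660 + 2600) = arctan(3660/2600) = 54.61°
∠L(j3660) = 45.00° − (88.81° + 57.63° + 54.61°) = -156.05°

-156.1 deg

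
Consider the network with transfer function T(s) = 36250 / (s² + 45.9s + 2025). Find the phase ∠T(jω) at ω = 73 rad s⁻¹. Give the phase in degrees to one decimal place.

-134.6°

∠[(j73)² + 45.9(j73) + 2025] = ∠[-3304 + j3350.7] = 134.60°
∠T(j73) = −134.60° = -134.60°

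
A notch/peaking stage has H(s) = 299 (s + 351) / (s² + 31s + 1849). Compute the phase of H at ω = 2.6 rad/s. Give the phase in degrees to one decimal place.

-2.1°

∠(j2.6 + 351) = arctan(2.6/351) = 0.42°
∠[(j2.6)² + 31(j2.6) + 1849] = ∠[1842.2 + j80.6] = 2.51°
∠H(j2.6) = 0.42° − 2.51° = -2.08°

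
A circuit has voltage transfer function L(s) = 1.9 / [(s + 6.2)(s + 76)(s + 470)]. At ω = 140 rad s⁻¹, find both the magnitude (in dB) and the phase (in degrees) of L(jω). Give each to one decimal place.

|j140 + 6.2| = √(140² + 6.2²) = 140.1
|j140 + 76| = √(140² + 76²) = 159.3
|j140 + 470| = √(140² + 470²) = 490.4
|L(j140)| = 1.9 / (140.1 × 159.3 × 490.4) = 1.7355e-07
20 log₁₀(1.7355e-07) = -135.21 dB
∠(j140 + 6.2) = arctan(140/6.2) = 87.46°
∠(j140 + 76) = arctan(140/76) = 61.50°
∠(j140 + 470) = arctan(140/470) = 16.59°
∠L(j140) = − (87.46° + 61.50° + 16.59°) = -165.56°

|L| = -135.2 dB, ∠L = -165.6°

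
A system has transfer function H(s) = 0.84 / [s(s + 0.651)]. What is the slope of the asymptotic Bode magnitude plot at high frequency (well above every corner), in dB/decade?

With 0 zeros and 2 poles, the high-frequency asymptotic slope is 20 × (0 − 2) = -40 dB/decade.

-40 dB/decade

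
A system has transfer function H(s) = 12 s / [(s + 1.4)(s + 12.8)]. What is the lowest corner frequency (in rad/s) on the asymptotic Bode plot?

1.4 rad/s

Break frequencies occur at each pole and zero magnitude: 1.4 rad/s, 12.8 rad/s.
The lowest is 1.4 rad/s.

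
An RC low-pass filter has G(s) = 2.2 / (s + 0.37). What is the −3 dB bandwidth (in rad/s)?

For a single-pole low-pass, the −3 dB point is at the pole: ω = 0.37 rad/s.

0.37 rad/s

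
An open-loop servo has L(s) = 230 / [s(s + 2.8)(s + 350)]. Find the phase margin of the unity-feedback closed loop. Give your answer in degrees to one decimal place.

85.2 deg

Gain crossover: |L(jω)| = 1 at ω ≈ 0.234 rad s⁻¹.
∠L(j0.234) = −90° − arctan(0.234/2.8) − arctan(0.234/350) ≈ -94.81°
PM = 180° + (-94.81°) = 85.19°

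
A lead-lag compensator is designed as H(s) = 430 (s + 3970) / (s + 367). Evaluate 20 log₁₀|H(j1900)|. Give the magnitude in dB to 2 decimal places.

59.81 dB

|j1900 + 3970| = √(1900² + 3970²) = 4401
|j1900 + 367| = √(1900² + 367²) = 1935
|H(j1900)| = 430 × 4401 / 1935 = 977.99
20 log₁₀(977.99) = 59.807 dB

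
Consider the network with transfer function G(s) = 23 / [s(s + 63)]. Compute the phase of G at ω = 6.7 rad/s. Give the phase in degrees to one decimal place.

∠(j6.7 + 63) = arctan(6.7/63) = 6.07°
∠(j6.7) = 90.00°
∠G(j6.7) = − (6.07° + 90.00°) = -96.07°

-96.1°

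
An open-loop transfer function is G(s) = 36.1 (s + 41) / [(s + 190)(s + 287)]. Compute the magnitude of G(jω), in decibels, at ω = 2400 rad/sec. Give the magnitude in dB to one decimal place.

-36.5 dB

|j2400 + 41| = √(2400² + 41²) = 2400
|j2400 + 190| = √(2400² + 190²) = 2408
|j2400 + 287| = √(2400² + 287²) = 2417
|G(j2400)| = 36.1 × 2400 / (2408 × 2417) = 0.014891
20 log₁₀(0.014891) = -36.54 dB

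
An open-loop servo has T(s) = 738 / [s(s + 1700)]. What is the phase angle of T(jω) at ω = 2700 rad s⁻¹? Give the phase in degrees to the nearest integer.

∠(j2700 + 1700) = arctan(2700/1700) = 57.80°
∠(j2700) = 90.00°
∠T(j2700) = − (57.80° + 90.00°) = -147.80°

-148°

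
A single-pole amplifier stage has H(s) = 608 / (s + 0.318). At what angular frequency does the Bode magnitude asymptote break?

0.318 rad s⁻¹

The single real pole at s = −0.318 gives a corner at ω = 0.318 rad s⁻¹.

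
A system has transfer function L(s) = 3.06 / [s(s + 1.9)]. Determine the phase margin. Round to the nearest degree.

55°

Gain crossover: |L(jω)| = 1 at ω ≈ 1.32 rad/s.
∠L(j1.32) = −90° − arctan(1.32/1.9) ≈ -124.83°
PM = 180° + (-124.83°) = 55.17°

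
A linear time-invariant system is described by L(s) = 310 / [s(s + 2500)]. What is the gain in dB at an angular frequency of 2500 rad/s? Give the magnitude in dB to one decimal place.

-89.1 dB

|j2500 + 2500| = √(2500² + 2500²) = 3536
|j2500| = 2500
|L(j2500)| = 310 / (3536 × 2500) = 3.5072e-05
20 log₁₀(3.5072e-05) = -89.10 dB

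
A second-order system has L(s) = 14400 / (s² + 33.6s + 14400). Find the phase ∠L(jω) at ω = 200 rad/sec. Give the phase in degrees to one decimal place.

∠[(j200)² + 33.6(j200) + 14400] = ∠[-25600 + j6720] = 165.29°
∠L(j200) = −165.29° = -165.29°

-165.3°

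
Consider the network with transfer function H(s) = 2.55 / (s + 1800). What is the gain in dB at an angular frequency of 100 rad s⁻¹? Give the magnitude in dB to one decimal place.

-57.0 dB

|j100 + 1800| = √(100² + 1800²) = 1803
|H(j100)| = 2.55 / 1803 = 0.0014145
20 log₁₀(0.0014145) = -56.99 dB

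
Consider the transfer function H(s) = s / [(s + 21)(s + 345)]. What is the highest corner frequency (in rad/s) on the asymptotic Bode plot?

345 rad/s

Break frequencies occur at each pole and zero magnitude: 21 rad/s, 345 rad/s.
The highest is 345 rad/s.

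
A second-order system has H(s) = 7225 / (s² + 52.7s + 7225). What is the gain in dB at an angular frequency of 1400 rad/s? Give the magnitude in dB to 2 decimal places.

|(j1400)² + 52.7(j1400) + 7225| = |-1.9528e+06 + j73780| = 1.954e+06
|H(j1400)| = 7225 / 1.954e+06 = 0.0036972
20 log₁₀(0.0036972) = -48.642 dB

-48.64 dB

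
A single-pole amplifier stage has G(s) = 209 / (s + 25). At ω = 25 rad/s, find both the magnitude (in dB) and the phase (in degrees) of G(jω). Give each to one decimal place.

|j25 + 25| = √(25² + 25²) = 35.36
|G(j25)| = 209 / 35.36 = 5.9114
20 log₁₀(5.9114) = 15.43 dB
∠(j25 + 25) = arctan(25/25) = 45.00°
∠G(j25) = −45.00° = -45.00°

|G| = 15.4 dB, ∠G = -45.0°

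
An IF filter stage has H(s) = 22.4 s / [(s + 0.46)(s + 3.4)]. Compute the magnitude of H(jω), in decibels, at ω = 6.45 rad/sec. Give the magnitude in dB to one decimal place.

|j6.45| = 6.45
|j6.45 + 0.46| = √(6.45² + 0.46²) = 6.466
|j6.45 + 3.4| = √(6.45² + 3.4²) = 7.291
|H(j6.45)| = 22.4 × 6.45 / (6.466 × 7.291) = 3.0644
20 log₁₀(3.0644) = 9.73 dB

9.7 dB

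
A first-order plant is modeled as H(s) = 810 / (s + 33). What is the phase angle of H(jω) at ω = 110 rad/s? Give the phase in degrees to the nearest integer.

-73 deg

∠(j110 + 33) = arctan(110/33) = 73.30°
∠H(j110) = −73.30° = -73.30°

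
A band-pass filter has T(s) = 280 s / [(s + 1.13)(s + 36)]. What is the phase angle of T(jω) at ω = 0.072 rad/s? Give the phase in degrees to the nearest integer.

∠(j0.072) = 90.00°
∠(j0.072 + 1.13) = arctan(0.072/1.13) = 3.65°
∠(j0.072 + 36) = arctan(0.072/36) = 0.11°
∠T(j0.072) = 90.00° − (3.65° + 0.11°) = 86.24°

86°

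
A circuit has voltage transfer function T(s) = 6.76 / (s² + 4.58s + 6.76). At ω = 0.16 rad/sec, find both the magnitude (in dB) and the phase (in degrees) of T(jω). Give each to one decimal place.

|(j0.16)² + 4.58(j0.16) + 6.76| = |6.7344 + j0.7328| = 6.774
|T(j0.16)| = 6.76 / 6.774 = 0.99791
20 log₁₀(0.99791) = -0.02 dB
∠[(j0.16)² + 4.58(j0.16) + 6.76] = ∠[6.7344 + j0.7328] = 6.21°
∠T(j0.16) = −6.21° = -6.21°

|T| = -0.0 dB, ∠T = -6.2°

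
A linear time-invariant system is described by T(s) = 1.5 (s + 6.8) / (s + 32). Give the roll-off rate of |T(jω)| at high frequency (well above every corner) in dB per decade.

With 1 zero and 1 pole, the high-frequency asymptotic slope is 20 × (1 − 1) = 0 dB/decade.

0 dB/decade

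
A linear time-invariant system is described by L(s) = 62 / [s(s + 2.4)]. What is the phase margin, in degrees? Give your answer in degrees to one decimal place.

17.3 deg

Gain crossover: |L(jω)| = 1 at ω ≈ 7.69 rad/s.
∠L(j7.69) = −90° − arctan(7.69/2.4) ≈ -162.67°
PM = 180° + (-162.67°) = 17.33°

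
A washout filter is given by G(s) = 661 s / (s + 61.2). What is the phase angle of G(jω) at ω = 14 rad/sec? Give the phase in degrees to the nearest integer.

∠(j14) = 90.00°
∠(j14 + 61.2) = arctan(14/61.2) = 12.89°
∠G(j14) = 90.00° − 12.89° = 77.11°

77 deg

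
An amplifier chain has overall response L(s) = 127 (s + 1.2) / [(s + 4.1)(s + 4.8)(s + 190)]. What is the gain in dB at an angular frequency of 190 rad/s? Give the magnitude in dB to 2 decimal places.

|j190 + 1.2| = √(190² + 1.2²) = 190
|j190 + 4.1| = √(190² + 4.1²) = 190
|j190 + 4.8| = √(190² + 4.8²) = 190.1
|j190 + 190| = √(190² + 190²) = 268.7
|L(j190)| = 127 × 190 / (190 × 190.1 × 268.7) = 0.0024863
20 log₁₀(0.0024863) = -52.089 dB

-52.09 dB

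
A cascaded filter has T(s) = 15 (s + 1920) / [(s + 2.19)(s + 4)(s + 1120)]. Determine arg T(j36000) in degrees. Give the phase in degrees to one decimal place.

∠(j36000 + 1920) = arctan(36000/1920) = 86.95°
∠(j36000 + 2.19) = arctan(36000/2.19) = 90.00°
∠(j36000 + 4) = arctan(36000/4) = 89.99°
∠(j36000 + 1120) = arctan(36000/1120) = 88.22°
∠T(j36000) = 86.95° − (90.00° + 89.99° + 88.22°) = -181.26°

-181.3°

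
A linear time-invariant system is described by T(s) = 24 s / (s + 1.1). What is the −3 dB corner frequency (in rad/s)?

1.1 rad/s

For a single-pole high-pass, the −3 dB point is at the pole: ω = 1.1 rad/s.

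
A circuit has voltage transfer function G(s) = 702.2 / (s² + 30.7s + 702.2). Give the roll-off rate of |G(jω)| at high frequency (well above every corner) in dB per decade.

With 0 zeros and 2 poles, the high-frequency asymptotic slope is 20 × (0 − 2) = -40 dB/decade.

-40 dB/decade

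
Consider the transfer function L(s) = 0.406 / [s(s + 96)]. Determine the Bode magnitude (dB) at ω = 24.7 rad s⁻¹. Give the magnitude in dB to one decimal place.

-75.6 dB

|j24.7 + 96| = √(24.7² + 96²) = 99.13
|j24.7| = 24.7
|L(j24.7)| = 0.406 / (99.13 × 24.7) = 0.00016582
20 log₁₀(0.00016582) = -75.61 dB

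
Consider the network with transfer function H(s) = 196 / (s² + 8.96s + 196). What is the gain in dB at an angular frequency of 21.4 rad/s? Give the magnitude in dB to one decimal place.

-4.4 dB

|(j21.4)² + 8.96(j21.4) + 196| = |-261.96 + j191.74| = 324.6
|H(j21.4)| = 196 / 324.6 = 0.60375
20 log₁₀(0.60375) = -4.38 dB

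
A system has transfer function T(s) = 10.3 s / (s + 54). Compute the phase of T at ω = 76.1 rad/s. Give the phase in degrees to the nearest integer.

35°

∠(j76.1) = 90.00°
∠(j76.1 + 54) = arctan(76.1/54) = 54.64°
∠T(j76.1) = 90.00° − 54.64° = 35.36°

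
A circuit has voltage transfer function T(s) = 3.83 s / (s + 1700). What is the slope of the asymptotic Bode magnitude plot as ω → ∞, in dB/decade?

0 dB/decade

With 1 zero and 1 pole, the high-frequency asymptotic slope is 20 × (1 − 1) = 0 dB/decade.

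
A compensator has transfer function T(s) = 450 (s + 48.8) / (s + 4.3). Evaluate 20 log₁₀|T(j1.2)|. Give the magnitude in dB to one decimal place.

73.8 dB

|j1.2 + 48.8| = √(1.2² + 48.8²) = 48.81
|j1.2 + 4.3| = √(1.2² + 4.3²) = 4.464
|T(j1.2)| = 450 × 48.81 / 4.464 = 4920.5
20 log₁₀(4920.5) = 73.84 dB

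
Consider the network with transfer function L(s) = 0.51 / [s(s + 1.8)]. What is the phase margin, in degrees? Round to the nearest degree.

Gain crossover: |L(jω)| = 1 at ω ≈ 0.28 rad s⁻¹.
∠L(j0.28) = −90° − arctan(0.28/1.8) ≈ -98.84°
PM = 180° + (-98.84°) = 81.16°

81°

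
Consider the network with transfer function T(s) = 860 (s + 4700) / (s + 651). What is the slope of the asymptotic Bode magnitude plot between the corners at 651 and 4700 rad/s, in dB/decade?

In this band the factors already past their corner are: pole at 651; net slope = -20 dB/decade.

-20 dB/decade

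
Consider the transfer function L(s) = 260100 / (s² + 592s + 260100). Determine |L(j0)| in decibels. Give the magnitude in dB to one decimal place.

0.0 dB

L(0) = 260100 / 260100 = 1
20 log₁₀(1) = 0.00 dB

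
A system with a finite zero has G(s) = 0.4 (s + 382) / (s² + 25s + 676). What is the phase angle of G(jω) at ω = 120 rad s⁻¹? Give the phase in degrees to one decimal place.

-150.2°

∠(j120 + 382) = arctan(120/382) = 17.44°
∠[(j120)² + 25(j120) + 676] = ∠[-13724 + j3000] = 167.67°
∠G(j120) = 17.44° − 167.67° = -150.23°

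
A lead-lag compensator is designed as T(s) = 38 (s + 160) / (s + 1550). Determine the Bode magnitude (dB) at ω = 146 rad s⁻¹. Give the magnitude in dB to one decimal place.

14.5 dB

|j146 + 160| = √(146² + 160²) = 216.6
|j146 + 1550| = √(146² + 1550²) = 1557
|T(j146)| = 38 × 216.6 / 1557 = 5.2868
20 log₁₀(5.2868) = 14.46 dB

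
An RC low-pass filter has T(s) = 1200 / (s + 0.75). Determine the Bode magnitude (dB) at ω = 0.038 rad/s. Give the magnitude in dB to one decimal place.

64.1 dB

|j0.038 + 0.75| = √(0.038² + 0.75²) = 0.751
|T(j0.038)| = 1200 / 0.751 = 1598
20 log₁₀(1598) = 64.07 dB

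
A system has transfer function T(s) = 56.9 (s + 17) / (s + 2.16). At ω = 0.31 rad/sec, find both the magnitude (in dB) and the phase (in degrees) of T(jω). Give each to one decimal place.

|j0.31 + 17| = √(0.31² + 17²) = 17
|j0.31 + 2.16| = √(0.31² + 2.16²) = 2.182
|T(j0.31)| = 56.9 × 17 / 2.182 = 443.36
20 log₁₀(443.36) = 52.94 dB
∠(j0.31 + 17) = arctan(0.31/17) = 1.04°
∠(j0.31 + 2.16) = arctan(0.31/2.16) = 8.17°
∠T(j0.31) = 1.04° − 8.17° = -7.12°

|T| = 52.9 dB, ∠T = -7.1°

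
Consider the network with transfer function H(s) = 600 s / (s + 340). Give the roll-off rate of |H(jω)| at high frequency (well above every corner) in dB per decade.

0 dB/decade

With 1 zero and 1 pole, the high-frequency asymptotic slope is 20 × (1 − 1) = 0 dB/decade.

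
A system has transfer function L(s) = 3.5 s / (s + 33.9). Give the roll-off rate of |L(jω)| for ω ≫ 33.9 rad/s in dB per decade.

With 1 zero and 1 pole, the high-frequency asymptotic slope is 20 × (1 − 1) = 0 dB/decade.

0 dB/decade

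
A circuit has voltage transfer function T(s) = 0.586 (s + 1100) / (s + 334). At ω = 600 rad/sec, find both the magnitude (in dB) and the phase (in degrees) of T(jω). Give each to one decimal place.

|T| = 0.6 dB, ∠T = -32.3°

|j600 + 1100| = √(600² + 1100²) = 1253
|j600 + 334| = √(600² + 334²) = 686.7
|T(j600)| = 0.586 × 1253 / 686.7 = 1.0693
20 log₁₀(1.0693) = 0.58 dB
∠(j600 + 1100) = arctan(600/1100) = 28.61°
∠(j600 + 334) = arctan(600/334) = 60.90°
∠T(j600) = 28.61° − 60.90° = -32.29°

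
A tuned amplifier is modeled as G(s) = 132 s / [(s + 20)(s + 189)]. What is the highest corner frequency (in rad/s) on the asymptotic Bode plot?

189 rad/s

Break frequencies occur at each pole and zero magnitude: 20 rad/s, 189 rad/s.
The highest is 189 rad/s.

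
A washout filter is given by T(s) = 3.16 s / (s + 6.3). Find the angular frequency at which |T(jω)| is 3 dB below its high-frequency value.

For a single-pole high-pass, the −3 dB point is at the pole: ω = 6.3 rad/sec.

6.3 rad/sec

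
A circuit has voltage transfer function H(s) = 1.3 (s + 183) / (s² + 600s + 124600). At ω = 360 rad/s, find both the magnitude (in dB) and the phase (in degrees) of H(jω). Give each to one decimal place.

|j360 + 183| = √(360² + 183²) = 403.8
|(j360)² + 600(j360) + 124600| = |-5000 + j2.16e+05| = 2.161e+05
|H(j360)| = 1.3 × 403.8 / 2.161e+05 = 0.0024299
20 log₁₀(0.0024299) = -52.29 dB
∠(j360 + 183) = arctan(360/183) = 63.05°
∠[(j360)² + 600(j360) + 124600] = ∠[-5000 + j2.16e+05] = 91.33°
∠H(j360) = 63.05° − 91.33° = -28.27°

|H| = -52.3 dB, ∠H = -28.3°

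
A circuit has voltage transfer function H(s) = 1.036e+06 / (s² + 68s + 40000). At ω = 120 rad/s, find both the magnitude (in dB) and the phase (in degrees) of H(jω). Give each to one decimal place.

|(j120)² + 68(j120) + 40000| = |25600 + j8160| = 2.687e+04
|H(j120)| = 1.036e+06 / 2.687e+04 = 38.557
20 log₁₀(38.557) = 31.72 dB
∠[(j120)² + 68(j120) + 40000] = ∠[25600 + j8160] = 17.68°
∠H(j120) = −17.68° = -17.68°

|H| = 31.7 dB, ∠H = -17.7°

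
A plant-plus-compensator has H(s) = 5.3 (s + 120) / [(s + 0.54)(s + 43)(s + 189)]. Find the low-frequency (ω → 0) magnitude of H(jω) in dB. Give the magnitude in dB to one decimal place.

-16.8 dB

H(0) = 5.3 × 120 / (0.54 × 43 × 189) = 0.14492
20 log₁₀(0.14492) = -16.78 dB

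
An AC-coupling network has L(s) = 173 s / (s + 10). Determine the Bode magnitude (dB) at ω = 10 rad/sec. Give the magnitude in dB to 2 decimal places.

41.75 dB

|j10| = 10
|j10 + 10| = √(10² + 10²) = 14.14
|L(j10)| = 173 × 10 / 14.14 = 122.33
20 log₁₀(122.33) = 41.751 dB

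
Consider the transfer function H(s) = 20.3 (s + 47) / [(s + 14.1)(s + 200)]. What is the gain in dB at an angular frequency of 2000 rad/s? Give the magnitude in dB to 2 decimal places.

-39.91 dB

|j2000 + 47| = √(2000² + 47²) = 2001
|j2000 + 14.1| = √(2000² + 14.1²) = 2000
|j2000 + 200| = √(2000² + 200²) = 2010
|H(j2000)| = 20.3 × 2001 / (2000 × 2010) = 0.010102
20 log₁₀(0.010102) = -39.912 dB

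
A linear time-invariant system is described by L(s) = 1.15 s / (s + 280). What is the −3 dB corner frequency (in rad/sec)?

280 rad/sec

For a single-pole high-pass, the −3 dB point is at the pole: ω = 280 rad/sec.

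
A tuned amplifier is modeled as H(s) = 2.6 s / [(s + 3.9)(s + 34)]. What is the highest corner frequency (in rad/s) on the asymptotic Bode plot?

34 rad/s

Break frequencies occur at each pole and zero magnitude: 3.9 rad/s, 34 rad/s.
The highest is 34 rad/s.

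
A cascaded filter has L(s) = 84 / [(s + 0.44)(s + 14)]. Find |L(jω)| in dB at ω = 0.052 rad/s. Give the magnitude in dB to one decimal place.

|j0.052 + 0.44| = √(0.052² + 0.44²) = 0.4431
|j0.052 + 14| = √(0.052² + 14²) = 14
|L(j0.052)| = 84 / (0.4431 × 14) = 13.542
20 log₁₀(13.542) = 22.63 dB

22.6 dB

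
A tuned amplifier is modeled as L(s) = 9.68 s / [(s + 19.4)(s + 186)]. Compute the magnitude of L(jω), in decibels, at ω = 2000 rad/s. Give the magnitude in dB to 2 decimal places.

-46.34 dB

|j2000| = 2000
|j2000 + 19.4| = √(2000² + 19.4²) = 2000
|j2000 + 186| = √(2000² + 186²) = 2009
|L(j2000)| = 9.68 × 2000 / (2000 × 2009) = 0.004819
20 log₁₀(0.004819) = -46.341 dB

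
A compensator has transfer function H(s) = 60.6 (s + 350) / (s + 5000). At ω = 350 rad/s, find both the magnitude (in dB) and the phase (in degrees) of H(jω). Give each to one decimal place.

|H| = 15.5 dB, ∠H = 41.0°

|j350 + 350| = √(350² + 350²) = 495
|j350 + 5000| = √(350² + 5000²) = 5012
|H(j350)| = 60.6 × 495 / 5012 = 5.9844
20 log₁₀(5.9844) = 15.54 dB
∠(j350 + 350) = arctan(350/350) = 45.00°
∠(j350 + 5000) = arctan(350/5000) = 4.00°
∠H(j350) = 45.00° − 4.00° = 41.00°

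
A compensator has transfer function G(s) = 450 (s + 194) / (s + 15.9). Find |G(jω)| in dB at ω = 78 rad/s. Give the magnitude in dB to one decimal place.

|j78 + 194| = √(78² + 194²) = 209.1
|j78 + 15.9| = √(78² + 15.9²) = 79.6
|G(j78)| = 450 × 209.1 / 79.6 = 1182
20 log₁₀(1182) = 61.45 dB

61.5 dB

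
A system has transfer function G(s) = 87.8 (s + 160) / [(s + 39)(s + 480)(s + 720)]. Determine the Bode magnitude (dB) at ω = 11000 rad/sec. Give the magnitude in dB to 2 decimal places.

-122.81 dB

|j11000 + 160| = √(11000² + 160²) = 1.1e+04
|j11000 + 39| = √(11000² + 39²) = 1.1e+04
|j11000 + 480| = √(11000² + 480²) = 1.101e+04
|j11000 + 720| = √(11000² + 720²) = 1.102e+04
|G(j11000)| = 87.8 × 1.1e+04 / (1.1e+04 × 1.101e+04 × 1.102e+04) = 7.2345e-07
20 log₁₀(7.2345e-07) = -122.812 dB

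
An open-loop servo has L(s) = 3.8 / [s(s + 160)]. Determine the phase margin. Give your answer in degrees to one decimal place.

90.0°

Gain crossover: |L(jω)| = 1 at ω ≈ 0.0237 rad/s.
∠L(j0.0237) = −90° − arctan(0.0237/160) ≈ -90.01°
PM = 180° + (-90.01°) = 89.99°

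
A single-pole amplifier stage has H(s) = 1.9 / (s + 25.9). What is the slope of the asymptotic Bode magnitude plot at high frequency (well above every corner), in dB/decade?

With 0 zeros and 1 pole, the high-frequency asymptotic slope is 20 × (0 − 1) = -20 dB/decade.

-20 dB/decade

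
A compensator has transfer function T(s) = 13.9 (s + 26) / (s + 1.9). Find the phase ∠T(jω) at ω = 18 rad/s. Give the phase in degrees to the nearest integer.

-49°

∠(j18 + 26) = arctan(18/26) = 34.70°
∠(j18 + 1.9) = arctan(18/1.9) = 83.97°
∠T(j18) = 34.70° − 83.97° = -49.28°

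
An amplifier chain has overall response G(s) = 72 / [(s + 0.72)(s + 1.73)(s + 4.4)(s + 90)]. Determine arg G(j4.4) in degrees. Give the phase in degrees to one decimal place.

∠(j4.4 + 0.72) = arctan(4.4/0.72) = 80.71°
∠(j4.4 + 1.73) = arctan(4.4/1.73) = 68.54°
∠(j4.4 + 4.4) = arctan(4.4/4.4) = 45.00°
∠(j4.4 + 90) = arctan(4.4/90) = 2.80°
∠G(j4.4) = − (80.71° + 68.54° + 45.00° + 2.80°) = -197.04°

-197.0°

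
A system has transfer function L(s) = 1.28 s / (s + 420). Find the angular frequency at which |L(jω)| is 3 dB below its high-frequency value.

For a single-pole high-pass, the −3 dB point is at the pole: ω = 420 rad/s.

420 rad/s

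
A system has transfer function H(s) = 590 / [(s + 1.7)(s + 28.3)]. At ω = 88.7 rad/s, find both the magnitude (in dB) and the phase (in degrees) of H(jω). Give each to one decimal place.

|H| = -22.9 dB, ∠H = -161.2 deg

|j88.7 + 1.7| = √(88.7² + 1.7²) = 88.72
|j88.7 + 28.3| = √(88.7² + 28.3²) = 93.11
|H(j88.7)| = 590 / (88.72 × 93.11) = 0.071429
20 log₁₀(0.071429) = -22.92 dB
∠(j88.7 + 1.7) = arctan(88.7/1.7) = 88.90°
∠(j88.7 + 28.3) = arctan(88.7/28.3) = 72.30°
∠H(j88.7) = − (88.90° + 72.30°) = -161.21°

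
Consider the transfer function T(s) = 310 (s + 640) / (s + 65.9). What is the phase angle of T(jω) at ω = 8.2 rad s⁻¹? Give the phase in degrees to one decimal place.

-6.4°

∠(j8.2 + 640) = arctan(8.2/640) = 0.73°
∠(j8.2 + 65.9) = arctan(8.2/65.9) = 7.09°
∠T(j8.2) = 0.73° − 7.09° = -6.36°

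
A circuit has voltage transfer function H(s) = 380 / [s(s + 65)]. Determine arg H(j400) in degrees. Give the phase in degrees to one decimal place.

-170.8°

∠(j400 + 65) = arctan(400/65) = 80.77°
∠(j400) = 90.00°
∠H(j400) = − (80.77° + 90.00°) = -170.77°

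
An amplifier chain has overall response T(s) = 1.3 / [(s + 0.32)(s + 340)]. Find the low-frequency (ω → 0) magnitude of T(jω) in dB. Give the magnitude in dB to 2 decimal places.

T(0) = 1.3 / (0.32 × 340) = 0.011949
20 log₁₀(0.011949) = -38.454 dB

-38.45 dB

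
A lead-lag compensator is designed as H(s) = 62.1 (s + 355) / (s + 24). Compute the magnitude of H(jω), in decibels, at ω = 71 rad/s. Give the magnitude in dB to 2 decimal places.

|j71 + 355| = √(71² + 355²) = 362
|j71 + 24| = √(71² + 24²) = 74.95
|H(j71)| = 62.1 × 362 / 74.95 = 299.97
20 log₁₀(299.97) = 49.542 dB

49.54 dB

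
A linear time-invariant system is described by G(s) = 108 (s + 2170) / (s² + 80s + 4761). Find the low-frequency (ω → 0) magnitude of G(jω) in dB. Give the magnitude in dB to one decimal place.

33.8 dB

G(0) = 108 × 2170 / 4761 = 49.225
20 log₁₀(49.225) = 33.84 dB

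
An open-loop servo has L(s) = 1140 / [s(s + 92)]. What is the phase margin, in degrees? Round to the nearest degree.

Gain crossover: |L(jω)| = 1 at ω ≈ 12.3 rad/s.
∠L(j12.3) = −90° − arctan(12.3/92) ≈ -97.60°
PM = 180° + (-97.60°) = 82.40°

82°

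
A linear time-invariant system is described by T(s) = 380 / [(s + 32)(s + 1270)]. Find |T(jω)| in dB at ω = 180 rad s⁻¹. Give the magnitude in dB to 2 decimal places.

|j180 + 32| = √(180² + 32²) = 182.8
|j180 + 1270| = √(180² + 1270²) = 1283
|T(j180)| = 380 / (182.8 × 1283) = 0.0016204
20 log₁₀(0.0016204) = -55.807 dB

-55.81 dB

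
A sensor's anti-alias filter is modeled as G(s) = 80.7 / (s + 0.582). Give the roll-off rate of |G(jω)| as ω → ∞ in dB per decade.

-20 dB/decade

With 0 zeros and 1 pole, the high-frequency asymptotic slope is 20 × (0 − 1) = -20 dB/decade.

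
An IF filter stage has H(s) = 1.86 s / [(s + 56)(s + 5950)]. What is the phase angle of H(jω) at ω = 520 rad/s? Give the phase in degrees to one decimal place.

∠(j520) = 90.00°
∠(j520 + 56) = arctan(520/56) = 83.85°
∠(j520 + 5950) = arctan(520/5950) = 4.99°
∠H(j520) = 90.00° − (83.85° + 4.99°) = 1.15°

1.2°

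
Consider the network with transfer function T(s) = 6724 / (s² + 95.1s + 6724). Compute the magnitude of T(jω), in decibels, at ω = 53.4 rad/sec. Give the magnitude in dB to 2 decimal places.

0.45 dB

|(j53.4)² + 95.1(j53.4) + 6724| = |3872.4 + j5078.3| = 6386
|T(j53.4)| = 6724 / 6386 = 1.0529
20 log₁₀(1.0529) = 0.448 dB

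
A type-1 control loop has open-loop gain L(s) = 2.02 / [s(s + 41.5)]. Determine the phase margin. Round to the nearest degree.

Gain crossover: |L(jω)| = 1 at ω ≈ 0.0487 rad/sec.
∠L(j0.0487) = −90° − arctan(0.0487/41.5) ≈ -90.07°
PM = 180° + (-90.07°) = 89.93°

90°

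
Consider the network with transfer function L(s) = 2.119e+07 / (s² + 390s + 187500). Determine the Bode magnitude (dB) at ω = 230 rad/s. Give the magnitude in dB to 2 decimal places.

42.35 dB

|(j230)² + 390(j230) + 187500| = |1.346e+05 + j89700| = 1.618e+05
|L(j230)| = 2.119e+07 / 1.618e+05 = 131
20 log₁₀(131) = 42.346 dB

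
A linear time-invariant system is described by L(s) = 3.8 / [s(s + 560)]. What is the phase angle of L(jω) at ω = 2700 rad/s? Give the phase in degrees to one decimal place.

-168.3°

∠(j2700 + 560) = arctan(2700/560) = 78.28°
∠(j2700) = 90.00°
∠L(j2700) = − (78.28° + 90.00°) = -168.28°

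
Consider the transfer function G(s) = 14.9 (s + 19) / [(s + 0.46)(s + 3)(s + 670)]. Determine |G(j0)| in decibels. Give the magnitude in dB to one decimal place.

G(0) = 14.9 × 19 / (0.46 × 3 × 670) = 0.30619
20 log₁₀(0.30619) = -10.28 dB

-10.3 dB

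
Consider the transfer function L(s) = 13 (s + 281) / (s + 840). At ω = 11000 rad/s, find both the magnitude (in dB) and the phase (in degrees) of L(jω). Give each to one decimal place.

|L| = 22.3 dB, ∠L = 2.9 deg

|j11000 + 281| = √(11000² + 281²) = 1.1e+04
|j11000 + 840| = √(11000² + 840²) = 1.103e+04
|L(j11000)| = 13 × 1.1e+04 / 1.103e+04 = 12.966
20 log₁₀(12.966) = 22.26 dB
∠(j11000 + 281) = arctan(11000/281) = 88.54°
∠(j11000 + 840) = arctan(11000/840) = 85.63°
∠L(j11000) = 88.54° − 85.63° = 2.90°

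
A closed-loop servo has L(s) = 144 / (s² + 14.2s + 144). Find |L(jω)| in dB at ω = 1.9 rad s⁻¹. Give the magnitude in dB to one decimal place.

|(j1.9)² + 14.2(j1.9) + 144| = |140.39 + j26.98| = 143
|L(j1.9)| = 144 / 143 = 1.0073
20 log₁₀(1.0073) = 0.06 dB

0.1 dB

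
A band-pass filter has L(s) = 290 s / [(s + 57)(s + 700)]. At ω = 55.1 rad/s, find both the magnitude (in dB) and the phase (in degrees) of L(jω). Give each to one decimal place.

|j55.1| = 55.1
|j55.1 + 57| = √(55.1² + 57²) = 79.28
|j55.1 + 700| = √(55.1² + 700²) = 702.2
|L(j55.1)| = 290 × 55.1 / (79.28 × 702.2) = 0.28705
20 log₁₀(0.28705) = -10.84 dB
∠(j55.1) = 90.00°
∠(j55.1 + 57) = arctan(55.1/57) = 44.03°
∠(j55.1 + 700) = arctan(55.1/700) = 4.50°
∠L(j55.1) = 90.00° − (44.03° + 4.50°) = 41.47°

|L| = -10.8 dB, ∠L = 41.5°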